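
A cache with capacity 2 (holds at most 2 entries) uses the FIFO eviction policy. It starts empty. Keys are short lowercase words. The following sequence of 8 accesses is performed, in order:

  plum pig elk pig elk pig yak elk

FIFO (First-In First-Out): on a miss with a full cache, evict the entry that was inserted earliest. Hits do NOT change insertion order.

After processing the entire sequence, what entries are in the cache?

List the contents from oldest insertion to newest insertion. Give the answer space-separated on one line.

Answer: elk yak

Derivation:
FIFO simulation (capacity=2):
  1. access plum: MISS. Cache (old->new): [plum]
  2. access pig: MISS. Cache (old->new): [plum pig]
  3. access elk: MISS, evict plum. Cache (old->new): [pig elk]
  4. access pig: HIT. Cache (old->new): [pig elk]
  5. access elk: HIT. Cache (old->new): [pig elk]
  6. access pig: HIT. Cache (old->new): [pig elk]
  7. access yak: MISS, evict pig. Cache (old->new): [elk yak]
  8. access elk: HIT. Cache (old->new): [elk yak]
Total: 4 hits, 4 misses, 2 evictions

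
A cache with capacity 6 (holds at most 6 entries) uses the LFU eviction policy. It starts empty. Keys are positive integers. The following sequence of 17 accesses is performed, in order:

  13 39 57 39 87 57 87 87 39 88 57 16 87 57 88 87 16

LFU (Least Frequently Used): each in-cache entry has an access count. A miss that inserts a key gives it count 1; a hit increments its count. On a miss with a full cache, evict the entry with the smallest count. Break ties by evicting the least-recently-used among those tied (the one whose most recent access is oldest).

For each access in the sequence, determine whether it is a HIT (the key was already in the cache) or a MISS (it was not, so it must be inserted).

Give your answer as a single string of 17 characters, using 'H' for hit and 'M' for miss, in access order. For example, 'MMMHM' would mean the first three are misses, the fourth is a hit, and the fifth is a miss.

LFU simulation (capacity=6):
  1. access 13: MISS. Cache: [13(c=1)]
  2. access 39: MISS. Cache: [13(c=1) 39(c=1)]
  3. access 57: MISS. Cache: [13(c=1) 39(c=1) 57(c=1)]
  4. access 39: HIT, count now 2. Cache: [13(c=1) 57(c=1) 39(c=2)]
  5. access 87: MISS. Cache: [13(c=1) 57(c=1) 87(c=1) 39(c=2)]
  6. access 57: HIT, count now 2. Cache: [13(c=1) 87(c=1) 39(c=2) 57(c=2)]
  7. access 87: HIT, count now 2. Cache: [13(c=1) 39(c=2) 57(c=2) 87(c=2)]
  8. access 87: HIT, count now 3. Cache: [13(c=1) 39(c=2) 57(c=2) 87(c=3)]
  9. access 39: HIT, count now 3. Cache: [13(c=1) 57(c=2) 87(c=3) 39(c=3)]
  10. access 88: MISS. Cache: [13(c=1) 88(c=1) 57(c=2) 87(c=3) 39(c=3)]
  11. access 57: HIT, count now 3. Cache: [13(c=1) 88(c=1) 87(c=3) 39(c=3) 57(c=3)]
  12. access 16: MISS. Cache: [13(c=1) 88(c=1) 16(c=1) 87(c=3) 39(c=3) 57(c=3)]
  13. access 87: HIT, count now 4. Cache: [13(c=1) 88(c=1) 16(c=1) 39(c=3) 57(c=3) 87(c=4)]
  14. access 57: HIT, count now 4. Cache: [13(c=1) 88(c=1) 16(c=1) 39(c=3) 87(c=4) 57(c=4)]
  15. access 88: HIT, count now 2. Cache: [13(c=1) 16(c=1) 88(c=2) 39(c=3) 87(c=4) 57(c=4)]
  16. access 87: HIT, count now 5. Cache: [13(c=1) 16(c=1) 88(c=2) 39(c=3) 57(c=4) 87(c=5)]
  17. access 16: HIT, count now 2. Cache: [13(c=1) 88(c=2) 16(c=2) 39(c=3) 57(c=4) 87(c=5)]
Total: 11 hits, 6 misses, 0 evictions

Answer: MMMHMHHHHMHMHHHHH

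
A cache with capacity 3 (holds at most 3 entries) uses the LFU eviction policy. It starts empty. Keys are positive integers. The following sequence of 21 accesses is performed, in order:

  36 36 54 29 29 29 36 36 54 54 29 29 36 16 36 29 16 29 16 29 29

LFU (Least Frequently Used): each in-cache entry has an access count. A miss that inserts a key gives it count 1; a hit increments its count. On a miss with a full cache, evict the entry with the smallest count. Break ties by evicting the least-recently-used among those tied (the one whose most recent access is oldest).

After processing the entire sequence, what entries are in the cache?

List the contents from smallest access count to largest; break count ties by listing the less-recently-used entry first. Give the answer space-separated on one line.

LFU simulation (capacity=3):
  1. access 36: MISS. Cache: [36(c=1)]
  2. access 36: HIT, count now 2. Cache: [36(c=2)]
  3. access 54: MISS. Cache: [54(c=1) 36(c=2)]
  4. access 29: MISS. Cache: [54(c=1) 29(c=1) 36(c=2)]
  5. access 29: HIT, count now 2. Cache: [54(c=1) 36(c=2) 29(c=2)]
  6. access 29: HIT, count now 3. Cache: [54(c=1) 36(c=2) 29(c=3)]
  7. access 36: HIT, count now 3. Cache: [54(c=1) 29(c=3) 36(c=3)]
  8. access 36: HIT, count now 4. Cache: [54(c=1) 29(c=3) 36(c=4)]
  9. access 54: HIT, count now 2. Cache: [54(c=2) 29(c=3) 36(c=4)]
  10. access 54: HIT, count now 3. Cache: [29(c=3) 54(c=3) 36(c=4)]
  11. access 29: HIT, count now 4. Cache: [54(c=3) 36(c=4) 29(c=4)]
  12. access 29: HIT, count now 5. Cache: [54(c=3) 36(c=4) 29(c=5)]
  13. access 36: HIT, count now 5. Cache: [54(c=3) 29(c=5) 36(c=5)]
  14. access 16: MISS, evict 54(c=3). Cache: [16(c=1) 29(c=5) 36(c=5)]
  15. access 36: HIT, count now 6. Cache: [16(c=1) 29(c=5) 36(c=6)]
  16. access 29: HIT, count now 6. Cache: [16(c=1) 36(c=6) 29(c=6)]
  17. access 16: HIT, count now 2. Cache: [16(c=2) 36(c=6) 29(c=6)]
  18. access 29: HIT, count now 7. Cache: [16(c=2) 36(c=6) 29(c=7)]
  19. access 16: HIT, count now 3. Cache: [16(c=3) 36(c=6) 29(c=7)]
  20. access 29: HIT, count now 8. Cache: [16(c=3) 36(c=6) 29(c=8)]
  21. access 29: HIT, count now 9. Cache: [16(c=3) 36(c=6) 29(c=9)]
Total: 17 hits, 4 misses, 1 evictions

Answer: 16 36 29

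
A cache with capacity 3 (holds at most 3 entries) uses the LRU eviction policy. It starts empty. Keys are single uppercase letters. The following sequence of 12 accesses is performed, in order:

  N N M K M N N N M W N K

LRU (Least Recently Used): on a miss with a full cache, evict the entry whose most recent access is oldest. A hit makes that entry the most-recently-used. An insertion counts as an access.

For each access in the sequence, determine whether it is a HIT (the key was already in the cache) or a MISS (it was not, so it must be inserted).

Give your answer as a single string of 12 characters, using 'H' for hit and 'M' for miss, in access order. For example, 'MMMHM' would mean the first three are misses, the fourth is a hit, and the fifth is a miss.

Answer: MHMMHHHHHMHM

Derivation:
LRU simulation (capacity=3):
  1. access N: MISS. Cache (LRU->MRU): [N]
  2. access N: HIT. Cache (LRU->MRU): [N]
  3. access M: MISS. Cache (LRU->MRU): [N M]
  4. access K: MISS. Cache (LRU->MRU): [N M K]
  5. access M: HIT. Cache (LRU->MRU): [N K M]
  6. access N: HIT. Cache (LRU->MRU): [K M N]
  7. access N: HIT. Cache (LRU->MRU): [K M N]
  8. access N: HIT. Cache (LRU->MRU): [K M N]
  9. access M: HIT. Cache (LRU->MRU): [K N M]
  10. access W: MISS, evict K. Cache (LRU->MRU): [N M W]
  11. access N: HIT. Cache (LRU->MRU): [M W N]
  12. access K: MISS, evict M. Cache (LRU->MRU): [W N K]
Total: 7 hits, 5 misses, 2 evictions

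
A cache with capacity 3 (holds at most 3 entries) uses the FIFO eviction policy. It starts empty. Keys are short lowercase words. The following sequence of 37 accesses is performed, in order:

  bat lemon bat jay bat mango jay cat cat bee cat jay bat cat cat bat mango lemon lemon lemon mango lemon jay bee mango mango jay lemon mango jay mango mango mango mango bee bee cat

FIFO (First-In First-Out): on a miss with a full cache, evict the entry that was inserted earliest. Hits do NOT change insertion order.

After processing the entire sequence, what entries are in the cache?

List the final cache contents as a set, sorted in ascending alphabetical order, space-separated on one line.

FIFO simulation (capacity=3):
  1. access bat: MISS. Cache (old->new): [bat]
  2. access lemon: MISS. Cache (old->new): [bat lemon]
  3. access bat: HIT. Cache (old->new): [bat lemon]
  4. access jay: MISS. Cache (old->new): [bat lemon jay]
  5. access bat: HIT. Cache (old->new): [bat lemon jay]
  6. access mango: MISS, evict bat. Cache (old->new): [lemon jay mango]
  7. access jay: HIT. Cache (old->new): [lemon jay mango]
  8. access cat: MISS, evict lemon. Cache (old->new): [jay mango cat]
  9. access cat: HIT. Cache (old->new): [jay mango cat]
  10. access bee: MISS, evict jay. Cache (old->new): [mango cat bee]
  11. access cat: HIT. Cache (old->new): [mango cat bee]
  12. access jay: MISS, evict mango. Cache (old->new): [cat bee jay]
  13. access bat: MISS, evict cat. Cache (old->new): [bee jay bat]
  14. access cat: MISS, evict bee. Cache (old->new): [jay bat cat]
  15. access cat: HIT. Cache (old->new): [jay bat cat]
  16. access bat: HIT. Cache (old->new): [jay bat cat]
  17. access mango: MISS, evict jay. Cache (old->new): [bat cat mango]
  18. access lemon: MISS, evict bat. Cache (old->new): [cat mango lemon]
  19. access lemon: HIT. Cache (old->new): [cat mango lemon]
  20. access lemon: HIT. Cache (old->new): [cat mango lemon]
  21. access mango: HIT. Cache (old->new): [cat mango lemon]
  22. access lemon: HIT. Cache (old->new): [cat mango lemon]
  23. access jay: MISS, evict cat. Cache (old->new): [mango lemon jay]
  24. access bee: MISS, evict mango. Cache (old->new): [lemon jay bee]
  25. access mango: MISS, evict lemon. Cache (old->new): [jay bee mango]
  26. access mango: HIT. Cache (old->new): [jay bee mango]
  27. access jay: HIT. Cache (old->new): [jay bee mango]
  28. access lemon: MISS, evict jay. Cache (old->new): [bee mango lemon]
  29. access mango: HIT. Cache (old->new): [bee mango lemon]
  30. access jay: MISS, evict bee. Cache (old->new): [mango lemon jay]
  31. access mango: HIT. Cache (old->new): [mango lemon jay]
  32. access mango: HIT. Cache (old->new): [mango lemon jay]
  33. access mango: HIT. Cache (old->new): [mango lemon jay]
  34. access mango: HIT. Cache (old->new): [mango lemon jay]
  35. access bee: MISS, evict mango. Cache (old->new): [lemon jay bee]
  36. access bee: HIT. Cache (old->new): [lemon jay bee]
  37. access cat: MISS, evict lemon. Cache (old->new): [jay bee cat]
Total: 19 hits, 18 misses, 15 evictions

Answer: bee cat jay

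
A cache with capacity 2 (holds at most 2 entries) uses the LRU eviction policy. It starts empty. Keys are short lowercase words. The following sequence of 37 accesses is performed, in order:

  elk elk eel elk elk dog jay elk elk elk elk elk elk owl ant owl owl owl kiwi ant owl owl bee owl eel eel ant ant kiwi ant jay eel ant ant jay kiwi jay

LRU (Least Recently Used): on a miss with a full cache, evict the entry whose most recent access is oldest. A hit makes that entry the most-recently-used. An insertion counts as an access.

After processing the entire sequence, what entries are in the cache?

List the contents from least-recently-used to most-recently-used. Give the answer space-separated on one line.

Answer: kiwi jay

Derivation:
LRU simulation (capacity=2):
  1. access elk: MISS. Cache (LRU->MRU): [elk]
  2. access elk: HIT. Cache (LRU->MRU): [elk]
  3. access eel: MISS. Cache (LRU->MRU): [elk eel]
  4. access elk: HIT. Cache (LRU->MRU): [eel elk]
  5. access elk: HIT. Cache (LRU->MRU): [eel elk]
  6. access dog: MISS, evict eel. Cache (LRU->MRU): [elk dog]
  7. access jay: MISS, evict elk. Cache (LRU->MRU): [dog jay]
  8. access elk: MISS, evict dog. Cache (LRU->MRU): [jay elk]
  9. access elk: HIT. Cache (LRU->MRU): [jay elk]
  10. access elk: HIT. Cache (LRU->MRU): [jay elk]
  11. access elk: HIT. Cache (LRU->MRU): [jay elk]
  12. access elk: HIT. Cache (LRU->MRU): [jay elk]
  13. access elk: HIT. Cache (LRU->MRU): [jay elk]
  14. access owl: MISS, evict jay. Cache (LRU->MRU): [elk owl]
  15. access ant: MISS, evict elk. Cache (LRU->MRU): [owl ant]
  16. access owl: HIT. Cache (LRU->MRU): [ant owl]
  17. access owl: HIT. Cache (LRU->MRU): [ant owl]
  18. access owl: HIT. Cache (LRU->MRU): [ant owl]
  19. access kiwi: MISS, evict ant. Cache (LRU->MRU): [owl kiwi]
  20. access ant: MISS, evict owl. Cache (LRU->MRU): [kiwi ant]
  21. access owl: MISS, evict kiwi. Cache (LRU->MRU): [ant owl]
  22. access owl: HIT. Cache (LRU->MRU): [ant owl]
  23. access bee: MISS, evict ant. Cache (LRU->MRU): [owl bee]
  24. access owl: HIT. Cache (LRU->MRU): [bee owl]
  25. access eel: MISS, evict bee. Cache (LRU->MRU): [owl eel]
  26. access eel: HIT. Cache (LRU->MRU): [owl eel]
  27. access ant: MISS, evict owl. Cache (LRU->MRU): [eel ant]
  28. access ant: HIT. Cache (LRU->MRU): [eel ant]
  29. access kiwi: MISS, evict eel. Cache (LRU->MRU): [ant kiwi]
  30. access ant: HIT. Cache (LRU->MRU): [kiwi ant]
  31. access jay: MISS, evict kiwi. Cache (LRU->MRU): [ant jay]
  32. access eel: MISS, evict ant. Cache (LRU->MRU): [jay eel]
  33. access ant: MISS, evict jay. Cache (LRU->MRU): [eel ant]
  34. access ant: HIT. Cache (LRU->MRU): [eel ant]
  35. access jay: MISS, evict eel. Cache (LRU->MRU): [ant jay]
  36. access kiwi: MISS, evict ant. Cache (LRU->MRU): [jay kiwi]
  37. access jay: HIT. Cache (LRU->MRU): [kiwi jay]
Total: 18 hits, 19 misses, 17 evictions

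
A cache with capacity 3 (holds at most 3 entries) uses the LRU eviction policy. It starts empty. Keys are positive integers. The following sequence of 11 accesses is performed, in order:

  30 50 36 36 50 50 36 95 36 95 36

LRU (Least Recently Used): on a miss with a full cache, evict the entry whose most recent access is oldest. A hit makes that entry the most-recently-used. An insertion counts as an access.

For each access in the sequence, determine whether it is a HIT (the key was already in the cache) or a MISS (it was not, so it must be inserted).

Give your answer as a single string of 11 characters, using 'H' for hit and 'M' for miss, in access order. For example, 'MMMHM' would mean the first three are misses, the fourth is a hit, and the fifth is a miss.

LRU simulation (capacity=3):
  1. access 30: MISS. Cache (LRU->MRU): [30]
  2. access 50: MISS. Cache (LRU->MRU): [30 50]
  3. access 36: MISS. Cache (LRU->MRU): [30 50 36]
  4. access 36: HIT. Cache (LRU->MRU): [30 50 36]
  5. access 50: HIT. Cache (LRU->MRU): [30 36 50]
  6. access 50: HIT. Cache (LRU->MRU): [30 36 50]
  7. access 36: HIT. Cache (LRU->MRU): [30 50 36]
  8. access 95: MISS, evict 30. Cache (LRU->MRU): [50 36 95]
  9. access 36: HIT. Cache (LRU->MRU): [50 95 36]
  10. access 95: HIT. Cache (LRU->MRU): [50 36 95]
  11. access 36: HIT. Cache (LRU->MRU): [50 95 36]
Total: 7 hits, 4 misses, 1 evictions

Answer: MMMHHHHMHHH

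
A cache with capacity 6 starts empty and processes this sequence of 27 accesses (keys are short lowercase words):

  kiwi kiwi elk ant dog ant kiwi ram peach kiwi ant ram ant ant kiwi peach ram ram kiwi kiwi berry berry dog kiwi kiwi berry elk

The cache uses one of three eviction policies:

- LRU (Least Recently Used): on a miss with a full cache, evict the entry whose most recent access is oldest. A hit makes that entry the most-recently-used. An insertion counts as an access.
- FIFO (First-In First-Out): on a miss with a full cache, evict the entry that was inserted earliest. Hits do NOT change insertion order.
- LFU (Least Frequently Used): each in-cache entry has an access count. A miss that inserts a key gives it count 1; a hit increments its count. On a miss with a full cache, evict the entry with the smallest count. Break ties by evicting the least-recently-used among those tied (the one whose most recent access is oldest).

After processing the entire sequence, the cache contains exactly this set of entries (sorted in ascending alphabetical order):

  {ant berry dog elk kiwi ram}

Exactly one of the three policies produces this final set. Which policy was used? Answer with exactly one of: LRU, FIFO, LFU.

Answer: LFU

Derivation:
Simulating under each policy and comparing final sets:
  LRU: final set = {berry dog elk kiwi peach ram} -> differs
  FIFO: final set = {berry dog elk kiwi peach ram} -> differs
  LFU: final set = {ant berry dog elk kiwi ram} -> MATCHES target
Only LFU produces the target set.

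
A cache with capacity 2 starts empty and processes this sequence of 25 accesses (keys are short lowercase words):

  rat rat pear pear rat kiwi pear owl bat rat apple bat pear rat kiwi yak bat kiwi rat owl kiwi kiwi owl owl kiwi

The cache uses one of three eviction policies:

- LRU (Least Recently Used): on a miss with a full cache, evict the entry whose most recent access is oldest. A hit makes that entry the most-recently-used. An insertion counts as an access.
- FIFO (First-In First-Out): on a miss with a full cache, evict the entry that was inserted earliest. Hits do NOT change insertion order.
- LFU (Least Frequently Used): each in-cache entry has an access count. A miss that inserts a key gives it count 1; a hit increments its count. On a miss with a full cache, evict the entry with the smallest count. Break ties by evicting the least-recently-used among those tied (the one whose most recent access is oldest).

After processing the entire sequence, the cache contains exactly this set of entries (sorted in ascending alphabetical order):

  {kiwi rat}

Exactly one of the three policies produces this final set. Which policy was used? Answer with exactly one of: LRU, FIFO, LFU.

Answer: LFU

Derivation:
Simulating under each policy and comparing final sets:
  LRU: final set = {kiwi owl} -> differs
  FIFO: final set = {kiwi owl} -> differs
  LFU: final set = {kiwi rat} -> MATCHES target
Only LFU produces the target set.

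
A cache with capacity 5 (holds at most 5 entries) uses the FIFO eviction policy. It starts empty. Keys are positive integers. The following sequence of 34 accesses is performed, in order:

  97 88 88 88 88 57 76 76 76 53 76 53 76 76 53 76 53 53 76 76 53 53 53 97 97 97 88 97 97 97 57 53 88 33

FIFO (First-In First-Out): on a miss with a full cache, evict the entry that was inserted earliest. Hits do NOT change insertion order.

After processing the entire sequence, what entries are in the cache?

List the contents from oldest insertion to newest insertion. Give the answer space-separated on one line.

FIFO simulation (capacity=5):
  1. access 97: MISS. Cache (old->new): [97]
  2. access 88: MISS. Cache (old->new): [97 88]
  3. access 88: HIT. Cache (old->new): [97 88]
  4. access 88: HIT. Cache (old->new): [97 88]
  5. access 88: HIT. Cache (old->new): [97 88]
  6. access 57: MISS. Cache (old->new): [97 88 57]
  7. access 76: MISS. Cache (old->new): [97 88 57 76]
  8. access 76: HIT. Cache (old->new): [97 88 57 76]
  9. access 76: HIT. Cache (old->new): [97 88 57 76]
  10. access 53: MISS. Cache (old->new): [97 88 57 76 53]
  11. access 76: HIT. Cache (old->new): [97 88 57 76 53]
  12. access 53: HIT. Cache (old->new): [97 88 57 76 53]
  13. access 76: HIT. Cache (old->new): [97 88 57 76 53]
  14. access 76: HIT. Cache (old->new): [97 88 57 76 53]
  15. access 53: HIT. Cache (old->new): [97 88 57 76 53]
  16. access 76: HIT. Cache (old->new): [97 88 57 76 53]
  17. access 53: HIT. Cache (old->new): [97 88 57 76 53]
  18. access 53: HIT. Cache (old->new): [97 88 57 76 53]
  19. access 76: HIT. Cache (old->new): [97 88 57 76 53]
  20. access 76: HIT. Cache (old->new): [97 88 57 76 53]
  21. access 53: HIT. Cache (old->new): [97 88 57 76 53]
  22. access 53: HIT. Cache (old->new): [97 88 57 76 53]
  23. access 53: HIT. Cache (old->new): [97 88 57 76 53]
  24. access 97: HIT. Cache (old->new): [97 88 57 76 53]
  25. access 97: HIT. Cache (old->new): [97 88 57 76 53]
  26. access 97: HIT. Cache (old->new): [97 88 57 76 53]
  27. access 88: HIT. Cache (old->new): [97 88 57 76 53]
  28. access 97: HIT. Cache (old->new): [97 88 57 76 53]
  29. access 97: HIT. Cache (old->new): [97 88 57 76 53]
  30. access 97: HIT. Cache (old->new): [97 88 57 76 53]
  31. access 57: HIT. Cache (old->new): [97 88 57 76 53]
  32. access 53: HIT. Cache (old->new): [97 88 57 76 53]
  33. access 88: HIT. Cache (old->new): [97 88 57 76 53]
  34. access 33: MISS, evict 97. Cache (old->new): [88 57 76 53 33]
Total: 28 hits, 6 misses, 1 evictions

Answer: 88 57 76 53 33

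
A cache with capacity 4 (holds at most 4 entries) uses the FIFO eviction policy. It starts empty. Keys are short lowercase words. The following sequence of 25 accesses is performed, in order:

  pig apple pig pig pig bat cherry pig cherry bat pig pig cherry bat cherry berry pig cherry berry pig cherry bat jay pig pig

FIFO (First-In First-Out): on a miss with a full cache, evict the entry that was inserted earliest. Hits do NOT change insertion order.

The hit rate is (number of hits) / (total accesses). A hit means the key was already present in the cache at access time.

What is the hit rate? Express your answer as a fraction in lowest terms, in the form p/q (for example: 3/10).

Answer: 18/25

Derivation:
FIFO simulation (capacity=4):
  1. access pig: MISS. Cache (old->new): [pig]
  2. access apple: MISS. Cache (old->new): [pig apple]
  3. access pig: HIT. Cache (old->new): [pig apple]
  4. access pig: HIT. Cache (old->new): [pig apple]
  5. access pig: HIT. Cache (old->new): [pig apple]
  6. access bat: MISS. Cache (old->new): [pig apple bat]
  7. access cherry: MISS. Cache (old->new): [pig apple bat cherry]
  8. access pig: HIT. Cache (old->new): [pig apple bat cherry]
  9. access cherry: HIT. Cache (old->new): [pig apple bat cherry]
  10. access bat: HIT. Cache (old->new): [pig apple bat cherry]
  11. access pig: HIT. Cache (old->new): [pig apple bat cherry]
  12. access pig: HIT. Cache (old->new): [pig apple bat cherry]
  13. access cherry: HIT. Cache (old->new): [pig apple bat cherry]
  14. access bat: HIT. Cache (old->new): [pig apple bat cherry]
  15. access cherry: HIT. Cache (old->new): [pig apple bat cherry]
  16. access berry: MISS, evict pig. Cache (old->new): [apple bat cherry berry]
  17. access pig: MISS, evict apple. Cache (old->new): [bat cherry berry pig]
  18. access cherry: HIT. Cache (old->new): [bat cherry berry pig]
  19. access berry: HIT. Cache (old->new): [bat cherry berry pig]
  20. access pig: HIT. Cache (old->new): [bat cherry berry pig]
  21. access cherry: HIT. Cache (old->new): [bat cherry berry pig]
  22. access bat: HIT. Cache (old->new): [bat cherry berry pig]
  23. access jay: MISS, evict bat. Cache (old->new): [cherry berry pig jay]
  24. access pig: HIT. Cache (old->new): [cherry berry pig jay]
  25. access pig: HIT. Cache (old->new): [cherry berry pig jay]
Total: 18 hits, 7 misses, 3 evictions

Hit rate = 18/25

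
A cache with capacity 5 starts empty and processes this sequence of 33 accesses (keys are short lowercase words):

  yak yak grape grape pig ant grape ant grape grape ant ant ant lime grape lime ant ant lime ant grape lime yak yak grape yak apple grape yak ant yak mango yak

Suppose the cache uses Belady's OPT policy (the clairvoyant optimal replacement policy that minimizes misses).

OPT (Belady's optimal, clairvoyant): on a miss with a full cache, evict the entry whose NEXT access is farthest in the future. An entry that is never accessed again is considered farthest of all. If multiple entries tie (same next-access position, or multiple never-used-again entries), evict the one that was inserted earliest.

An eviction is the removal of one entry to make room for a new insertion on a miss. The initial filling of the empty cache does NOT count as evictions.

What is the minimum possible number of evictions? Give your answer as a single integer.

Answer: 2

Derivation:
OPT (Belady) simulation (capacity=5):
  1. access yak: MISS. Cache: [yak]
  2. access yak: HIT. Next use of yak: step 23. Cache: [yak]
  3. access grape: MISS. Cache: [yak grape]
  4. access grape: HIT. Next use of grape: step 7. Cache: [yak grape]
  5. access pig: MISS. Cache: [yak grape pig]
  6. access ant: MISS. Cache: [yak grape pig ant]
  7. access grape: HIT. Next use of grape: step 9. Cache: [yak grape pig ant]
  8. access ant: HIT. Next use of ant: step 11. Cache: [yak grape pig ant]
  9. access grape: HIT. Next use of grape: step 10. Cache: [yak grape pig ant]
  10. access grape: HIT. Next use of grape: step 15. Cache: [yak grape pig ant]
  11. access ant: HIT. Next use of ant: step 12. Cache: [yak grape pig ant]
  12. access ant: HIT. Next use of ant: step 13. Cache: [yak grape pig ant]
  13. access ant: HIT. Next use of ant: step 17. Cache: [yak grape pig ant]
  14. access lime: MISS. Cache: [yak grape pig ant lime]
  15. access grape: HIT. Next use of grape: step 21. Cache: [yak grape pig ant lime]
  16. access lime: HIT. Next use of lime: step 19. Cache: [yak grape pig ant lime]
  17. access ant: HIT. Next use of ant: step 18. Cache: [yak grape pig ant lime]
  18. access ant: HIT. Next use of ant: step 20. Cache: [yak grape pig ant lime]
  19. access lime: HIT. Next use of lime: step 22. Cache: [yak grape pig ant lime]
  20. access ant: HIT. Next use of ant: step 30. Cache: [yak grape pig ant lime]
  21. access grape: HIT. Next use of grape: step 25. Cache: [yak grape pig ant lime]
  22. access lime: HIT. Next use of lime: never. Cache: [yak grape pig ant lime]
  23. access yak: HIT. Next use of yak: step 24. Cache: [yak grape pig ant lime]
  24. access yak: HIT. Next use of yak: step 26. Cache: [yak grape pig ant lime]
  25. access grape: HIT. Next use of grape: step 28. Cache: [yak grape pig ant lime]
  26. access yak: HIT. Next use of yak: step 29. Cache: [yak grape pig ant lime]
  27. access apple: MISS, evict pig (next use: never). Cache: [yak grape ant lime apple]
  28. access grape: HIT. Next use of grape: never. Cache: [yak grape ant lime apple]
  29. access yak: HIT. Next use of yak: step 31. Cache: [yak grape ant lime apple]
  30. access ant: HIT. Next use of ant: never. Cache: [yak grape ant lime apple]
  31. access yak: HIT. Next use of yak: step 33. Cache: [yak grape ant lime apple]
  32. access mango: MISS, evict grape (next use: never). Cache: [yak ant lime apple mango]
  33. access yak: HIT. Next use of yak: never. Cache: [yak ant lime apple mango]
Total: 26 hits, 7 misses, 2 evictions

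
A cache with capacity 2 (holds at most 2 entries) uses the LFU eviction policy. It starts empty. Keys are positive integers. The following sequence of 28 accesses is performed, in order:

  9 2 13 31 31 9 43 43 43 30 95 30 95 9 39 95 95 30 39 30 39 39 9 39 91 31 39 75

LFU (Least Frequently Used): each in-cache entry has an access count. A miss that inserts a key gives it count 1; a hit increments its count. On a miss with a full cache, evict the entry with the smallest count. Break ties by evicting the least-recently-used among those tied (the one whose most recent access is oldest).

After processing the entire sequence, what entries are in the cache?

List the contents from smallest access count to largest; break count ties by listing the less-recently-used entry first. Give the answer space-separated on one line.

LFU simulation (capacity=2):
  1. access 9: MISS. Cache: [9(c=1)]
  2. access 2: MISS. Cache: [9(c=1) 2(c=1)]
  3. access 13: MISS, evict 9(c=1). Cache: [2(c=1) 13(c=1)]
  4. access 31: MISS, evict 2(c=1). Cache: [13(c=1) 31(c=1)]
  5. access 31: HIT, count now 2. Cache: [13(c=1) 31(c=2)]
  6. access 9: MISS, evict 13(c=1). Cache: [9(c=1) 31(c=2)]
  7. access 43: MISS, evict 9(c=1). Cache: [43(c=1) 31(c=2)]
  8. access 43: HIT, count now 2. Cache: [31(c=2) 43(c=2)]
  9. access 43: HIT, count now 3. Cache: [31(c=2) 43(c=3)]
  10. access 30: MISS, evict 31(c=2). Cache: [30(c=1) 43(c=3)]
  11. access 95: MISS, evict 30(c=1). Cache: [95(c=1) 43(c=3)]
  12. access 30: MISS, evict 95(c=1). Cache: [30(c=1) 43(c=3)]
  13. access 95: MISS, evict 30(c=1). Cache: [95(c=1) 43(c=3)]
  14. access 9: MISS, evict 95(c=1). Cache: [9(c=1) 43(c=3)]
  15. access 39: MISS, evict 9(c=1). Cache: [39(c=1) 43(c=3)]
  16. access 95: MISS, evict 39(c=1). Cache: [95(c=1) 43(c=3)]
  17. access 95: HIT, count now 2. Cache: [95(c=2) 43(c=3)]
  18. access 30: MISS, evict 95(c=2). Cache: [30(c=1) 43(c=3)]
  19. access 39: MISS, evict 30(c=1). Cache: [39(c=1) 43(c=3)]
  20. access 30: MISS, evict 39(c=1). Cache: [30(c=1) 43(c=3)]
  21. access 39: MISS, evict 30(c=1). Cache: [39(c=1) 43(c=3)]
  22. access 39: HIT, count now 2. Cache: [39(c=2) 43(c=3)]
  23. access 9: MISS, evict 39(c=2). Cache: [9(c=1) 43(c=3)]
  24. access 39: MISS, evict 9(c=1). Cache: [39(c=1) 43(c=3)]
  25. access 91: MISS, evict 39(c=1). Cache: [91(c=1) 43(c=3)]
  26. access 31: MISS, evict 91(c=1). Cache: [31(c=1) 43(c=3)]
  27. access 39: MISS, evict 31(c=1). Cache: [39(c=1) 43(c=3)]
  28. access 75: MISS, evict 39(c=1). Cache: [75(c=1) 43(c=3)]
Total: 5 hits, 23 misses, 21 evictions

Answer: 75 43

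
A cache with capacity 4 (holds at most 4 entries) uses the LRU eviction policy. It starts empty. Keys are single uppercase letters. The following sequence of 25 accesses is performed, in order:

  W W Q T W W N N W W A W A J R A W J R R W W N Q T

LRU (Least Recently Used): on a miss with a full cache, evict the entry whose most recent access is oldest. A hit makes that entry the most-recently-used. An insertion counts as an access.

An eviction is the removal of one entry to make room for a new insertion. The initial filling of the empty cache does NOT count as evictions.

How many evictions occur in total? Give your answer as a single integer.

Answer: 6

Derivation:
LRU simulation (capacity=4):
  1. access W: MISS. Cache (LRU->MRU): [W]
  2. access W: HIT. Cache (LRU->MRU): [W]
  3. access Q: MISS. Cache (LRU->MRU): [W Q]
  4. access T: MISS. Cache (LRU->MRU): [W Q T]
  5. access W: HIT. Cache (LRU->MRU): [Q T W]
  6. access W: HIT. Cache (LRU->MRU): [Q T W]
  7. access N: MISS. Cache (LRU->MRU): [Q T W N]
  8. access N: HIT. Cache (LRU->MRU): [Q T W N]
  9. access W: HIT. Cache (LRU->MRU): [Q T N W]
  10. access W: HIT. Cache (LRU->MRU): [Q T N W]
  11. access A: MISS, evict Q. Cache (LRU->MRU): [T N W A]
  12. access W: HIT. Cache (LRU->MRU): [T N A W]
  13. access A: HIT. Cache (LRU->MRU): [T N W A]
  14. access J: MISS, evict T. Cache (LRU->MRU): [N W A J]
  15. access R: MISS, evict N. Cache (LRU->MRU): [W A J R]
  16. access A: HIT. Cache (LRU->MRU): [W J R A]
  17. access W: HIT. Cache (LRU->MRU): [J R A W]
  18. access J: HIT. Cache (LRU->MRU): [R A W J]
  19. access R: HIT. Cache (LRU->MRU): [A W J R]
  20. access R: HIT. Cache (LRU->MRU): [A W J R]
  21. access W: HIT. Cache (LRU->MRU): [A J R W]
  22. access W: HIT. Cache (LRU->MRU): [A J R W]
  23. access N: MISS, evict A. Cache (LRU->MRU): [J R W N]
  24. access Q: MISS, evict J. Cache (LRU->MRU): [R W N Q]
  25. access T: MISS, evict R. Cache (LRU->MRU): [W N Q T]
Total: 15 hits, 10 misses, 6 evictions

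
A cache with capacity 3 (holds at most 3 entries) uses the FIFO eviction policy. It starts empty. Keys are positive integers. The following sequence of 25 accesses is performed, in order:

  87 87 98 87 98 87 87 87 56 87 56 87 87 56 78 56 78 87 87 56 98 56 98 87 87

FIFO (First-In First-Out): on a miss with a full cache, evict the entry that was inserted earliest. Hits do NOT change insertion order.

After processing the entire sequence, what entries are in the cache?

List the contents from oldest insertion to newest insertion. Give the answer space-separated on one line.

FIFO simulation (capacity=3):
  1. access 87: MISS. Cache (old->new): [87]
  2. access 87: HIT. Cache (old->new): [87]
  3. access 98: MISS. Cache (old->new): [87 98]
  4. access 87: HIT. Cache (old->new): [87 98]
  5. access 98: HIT. Cache (old->new): [87 98]
  6. access 87: HIT. Cache (old->new): [87 98]
  7. access 87: HIT. Cache (old->new): [87 98]
  8. access 87: HIT. Cache (old->new): [87 98]
  9. access 56: MISS. Cache (old->new): [87 98 56]
  10. access 87: HIT. Cache (old->new): [87 98 56]
  11. access 56: HIT. Cache (old->new): [87 98 56]
  12. access 87: HIT. Cache (old->new): [87 98 56]
  13. access 87: HIT. Cache (old->new): [87 98 56]
  14. access 56: HIT. Cache (old->new): [87 98 56]
  15. access 78: MISS, evict 87. Cache (old->new): [98 56 78]
  16. access 56: HIT. Cache (old->new): [98 56 78]
  17. access 78: HIT. Cache (old->new): [98 56 78]
  18. access 87: MISS, evict 98. Cache (old->new): [56 78 87]
  19. access 87: HIT. Cache (old->new): [56 78 87]
  20. access 56: HIT. Cache (old->new): [56 78 87]
  21. access 98: MISS, evict 56. Cache (old->new): [78 87 98]
  22. access 56: MISS, evict 78. Cache (old->new): [87 98 56]
  23. access 98: HIT. Cache (old->new): [87 98 56]
  24. access 87: HIT. Cache (old->new): [87 98 56]
  25. access 87: HIT. Cache (old->new): [87 98 56]
Total: 18 hits, 7 misses, 4 evictions

Answer: 87 98 56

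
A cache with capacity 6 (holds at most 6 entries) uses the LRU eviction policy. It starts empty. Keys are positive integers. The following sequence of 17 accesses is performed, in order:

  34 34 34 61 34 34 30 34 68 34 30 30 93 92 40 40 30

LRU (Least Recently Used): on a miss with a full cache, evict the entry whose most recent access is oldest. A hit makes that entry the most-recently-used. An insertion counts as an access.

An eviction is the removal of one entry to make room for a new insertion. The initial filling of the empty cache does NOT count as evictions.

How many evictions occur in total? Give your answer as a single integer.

LRU simulation (capacity=6):
  1. access 34: MISS. Cache (LRU->MRU): [34]
  2. access 34: HIT. Cache (LRU->MRU): [34]
  3. access 34: HIT. Cache (LRU->MRU): [34]
  4. access 61: MISS. Cache (LRU->MRU): [34 61]
  5. access 34: HIT. Cache (LRU->MRU): [61 34]
  6. access 34: HIT. Cache (LRU->MRU): [61 34]
  7. access 30: MISS. Cache (LRU->MRU): [61 34 30]
  8. access 34: HIT. Cache (LRU->MRU): [61 30 34]
  9. access 68: MISS. Cache (LRU->MRU): [61 30 34 68]
  10. access 34: HIT. Cache (LRU->MRU): [61 30 68 34]
  11. access 30: HIT. Cache (LRU->MRU): [61 68 34 30]
  12. access 30: HIT. Cache (LRU->MRU): [61 68 34 30]
  13. access 93: MISS. Cache (LRU->MRU): [61 68 34 30 93]
  14. access 92: MISS. Cache (LRU->MRU): [61 68 34 30 93 92]
  15. access 40: MISS, evict 61. Cache (LRU->MRU): [68 34 30 93 92 40]
  16. access 40: HIT. Cache (LRU->MRU): [68 34 30 93 92 40]
  17. access 30: HIT. Cache (LRU->MRU): [68 34 93 92 40 30]
Total: 10 hits, 7 misses, 1 evictions

Answer: 1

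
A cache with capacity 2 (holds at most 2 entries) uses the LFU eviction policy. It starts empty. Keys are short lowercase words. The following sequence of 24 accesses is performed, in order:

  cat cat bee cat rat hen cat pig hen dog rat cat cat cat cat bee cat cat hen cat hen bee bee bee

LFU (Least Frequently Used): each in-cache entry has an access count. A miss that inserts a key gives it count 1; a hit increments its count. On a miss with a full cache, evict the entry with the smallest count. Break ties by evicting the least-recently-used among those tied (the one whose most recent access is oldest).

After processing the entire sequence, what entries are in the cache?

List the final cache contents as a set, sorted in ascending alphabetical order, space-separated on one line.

Answer: bee cat

Derivation:
LFU simulation (capacity=2):
  1. access cat: MISS. Cache: [cat(c=1)]
  2. access cat: HIT, count now 2. Cache: [cat(c=2)]
  3. access bee: MISS. Cache: [bee(c=1) cat(c=2)]
  4. access cat: HIT, count now 3. Cache: [bee(c=1) cat(c=3)]
  5. access rat: MISS, evict bee(c=1). Cache: [rat(c=1) cat(c=3)]
  6. access hen: MISS, evict rat(c=1). Cache: [hen(c=1) cat(c=3)]
  7. access cat: HIT, count now 4. Cache: [hen(c=1) cat(c=4)]
  8. access pig: MISS, evict hen(c=1). Cache: [pig(c=1) cat(c=4)]
  9. access hen: MISS, evict pig(c=1). Cache: [hen(c=1) cat(c=4)]
  10. access dog: MISS, evict hen(c=1). Cache: [dog(c=1) cat(c=4)]
  11. access rat: MISS, evict dog(c=1). Cache: [rat(c=1) cat(c=4)]
  12. access cat: HIT, count now 5. Cache: [rat(c=1) cat(c=5)]
  13. access cat: HIT, count now 6. Cache: [rat(c=1) cat(c=6)]
  14. access cat: HIT, count now 7. Cache: [rat(c=1) cat(c=7)]
  15. access cat: HIT, count now 8. Cache: [rat(c=1) cat(c=8)]
  16. access bee: MISS, evict rat(c=1). Cache: [bee(c=1) cat(c=8)]
  17. access cat: HIT, count now 9. Cache: [bee(c=1) cat(c=9)]
  18. access cat: HIT, count now 10. Cache: [bee(c=1) cat(c=10)]
  19. access hen: MISS, evict bee(c=1). Cache: [hen(c=1) cat(c=10)]
  20. access cat: HIT, count now 11. Cache: [hen(c=1) cat(c=11)]
  21. access hen: HIT, count now 2. Cache: [hen(c=2) cat(c=11)]
  22. access bee: MISS, evict hen(c=2). Cache: [bee(c=1) cat(c=11)]
  23. access bee: HIT, count now 2. Cache: [bee(c=2) cat(c=11)]
  24. access bee: HIT, count now 3. Cache: [bee(c=3) cat(c=11)]
Total: 13 hits, 11 misses, 9 evictions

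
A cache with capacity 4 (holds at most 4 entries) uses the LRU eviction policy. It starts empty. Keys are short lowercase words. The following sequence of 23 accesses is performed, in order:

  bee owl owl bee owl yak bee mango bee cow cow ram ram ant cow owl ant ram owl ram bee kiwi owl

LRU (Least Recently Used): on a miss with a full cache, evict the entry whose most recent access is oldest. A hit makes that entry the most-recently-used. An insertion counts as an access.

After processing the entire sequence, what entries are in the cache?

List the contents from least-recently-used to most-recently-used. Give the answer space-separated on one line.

LRU simulation (capacity=4):
  1. access bee: MISS. Cache (LRU->MRU): [bee]
  2. access owl: MISS. Cache (LRU->MRU): [bee owl]
  3. access owl: HIT. Cache (LRU->MRU): [bee owl]
  4. access bee: HIT. Cache (LRU->MRU): [owl bee]
  5. access owl: HIT. Cache (LRU->MRU): [bee owl]
  6. access yak: MISS. Cache (LRU->MRU): [bee owl yak]
  7. access bee: HIT. Cache (LRU->MRU): [owl yak bee]
  8. access mango: MISS. Cache (LRU->MRU): [owl yak bee mango]
  9. access bee: HIT. Cache (LRU->MRU): [owl yak mango bee]
  10. access cow: MISS, evict owl. Cache (LRU->MRU): [yak mango bee cow]
  11. access cow: HIT. Cache (LRU->MRU): [yak mango bee cow]
  12. access ram: MISS, evict yak. Cache (LRU->MRU): [mango bee cow ram]
  13. access ram: HIT. Cache (LRU->MRU): [mango bee cow ram]
  14. access ant: MISS, evict mango. Cache (LRU->MRU): [bee cow ram ant]
  15. access cow: HIT. Cache (LRU->MRU): [bee ram ant cow]
  16. access owl: MISS, evict bee. Cache (LRU->MRU): [ram ant cow owl]
  17. access ant: HIT. Cache (LRU->MRU): [ram cow owl ant]
  18. access ram: HIT. Cache (LRU->MRU): [cow owl ant ram]
  19. access owl: HIT. Cache (LRU->MRU): [cow ant ram owl]
  20. access ram: HIT. Cache (LRU->MRU): [cow ant owl ram]
  21. access bee: MISS, evict cow. Cache (LRU->MRU): [ant owl ram bee]
  22. access kiwi: MISS, evict ant. Cache (LRU->MRU): [owl ram bee kiwi]
  23. access owl: HIT. Cache (LRU->MRU): [ram bee kiwi owl]
Total: 13 hits, 10 misses, 6 evictions

Answer: ram bee kiwi owl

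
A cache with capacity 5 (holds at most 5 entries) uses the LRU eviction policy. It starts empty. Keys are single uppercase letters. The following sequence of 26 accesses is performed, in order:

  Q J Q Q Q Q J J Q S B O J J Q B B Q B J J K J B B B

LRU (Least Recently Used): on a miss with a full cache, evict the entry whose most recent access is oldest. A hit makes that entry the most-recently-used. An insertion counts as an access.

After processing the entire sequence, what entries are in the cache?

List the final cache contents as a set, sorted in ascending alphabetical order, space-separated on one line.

LRU simulation (capacity=5):
  1. access Q: MISS. Cache (LRU->MRU): [Q]
  2. access J: MISS. Cache (LRU->MRU): [Q J]
  3. access Q: HIT. Cache (LRU->MRU): [J Q]
  4. access Q: HIT. Cache (LRU->MRU): [J Q]
  5. access Q: HIT. Cache (LRU->MRU): [J Q]
  6. access Q: HIT. Cache (LRU->MRU): [J Q]
  7. access J: HIT. Cache (LRU->MRU): [Q J]
  8. access J: HIT. Cache (LRU->MRU): [Q J]
  9. access Q: HIT. Cache (LRU->MRU): [J Q]
  10. access S: MISS. Cache (LRU->MRU): [J Q S]
  11. access B: MISS. Cache (LRU->MRU): [J Q S B]
  12. access O: MISS. Cache (LRU->MRU): [J Q S B O]
  13. access J: HIT. Cache (LRU->MRU): [Q S B O J]
  14. access J: HIT. Cache (LRU->MRU): [Q S B O J]
  15. access Q: HIT. Cache (LRU->MRU): [S B O J Q]
  16. access B: HIT. Cache (LRU->MRU): [S O J Q B]
  17. access B: HIT. Cache (LRU->MRU): [S O J Q B]
  18. access Q: HIT. Cache (LRU->MRU): [S O J B Q]
  19. access B: HIT. Cache (LRU->MRU): [S O J Q B]
  20. access J: HIT. Cache (LRU->MRU): [S O Q B J]
  21. access J: HIT. Cache (LRU->MRU): [S O Q B J]
  22. access K: MISS, evict S. Cache (LRU->MRU): [O Q B J K]
  23. access J: HIT. Cache (LRU->MRU): [O Q B K J]
  24. access B: HIT. Cache (LRU->MRU): [O Q K J B]
  25. access B: HIT. Cache (LRU->MRU): [O Q K J B]
  26. access B: HIT. Cache (LRU->MRU): [O Q K J B]
Total: 20 hits, 6 misses, 1 evictions

Answer: B J K O Q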